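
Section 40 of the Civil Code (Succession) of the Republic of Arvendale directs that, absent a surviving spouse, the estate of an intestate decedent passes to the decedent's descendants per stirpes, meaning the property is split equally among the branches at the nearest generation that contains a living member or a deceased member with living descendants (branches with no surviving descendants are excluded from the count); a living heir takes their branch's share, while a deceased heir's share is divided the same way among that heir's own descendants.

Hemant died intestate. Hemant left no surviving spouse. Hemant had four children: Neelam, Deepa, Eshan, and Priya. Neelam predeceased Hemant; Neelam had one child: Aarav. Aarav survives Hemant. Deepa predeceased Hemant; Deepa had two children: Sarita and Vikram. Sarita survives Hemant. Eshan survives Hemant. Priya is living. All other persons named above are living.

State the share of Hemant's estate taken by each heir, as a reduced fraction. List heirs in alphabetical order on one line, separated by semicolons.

Aarav 1/4; Eshan 1/4; Priya 1/4; Sarita 1/8; Vikram 1/8

There is no surviving spouse, so the entire estate passes to Hemant's descendants per stirpes.
The estate is divided into 4 equal shares of 1/4 among Neelam, Deepa, Eshan, Priya.
Neelam predeceased; the 1/4 allotted to Neelam's branch passes to Neelam's issue by representation.
Aarav is the sole taker at this level and receives the full 1/4.
Deepa predeceased; the 1/4 allotted to Deepa's branch passes to Deepa's issue by representation.
The 1/4 is divided into 2 equal shares of 1/8 among Sarita, Vikram.
Sarita is living and takes 1/8.
Vikram is living and takes 1/8.
Eshan is living and takes 1/4.
Priya is living and takes 1/4.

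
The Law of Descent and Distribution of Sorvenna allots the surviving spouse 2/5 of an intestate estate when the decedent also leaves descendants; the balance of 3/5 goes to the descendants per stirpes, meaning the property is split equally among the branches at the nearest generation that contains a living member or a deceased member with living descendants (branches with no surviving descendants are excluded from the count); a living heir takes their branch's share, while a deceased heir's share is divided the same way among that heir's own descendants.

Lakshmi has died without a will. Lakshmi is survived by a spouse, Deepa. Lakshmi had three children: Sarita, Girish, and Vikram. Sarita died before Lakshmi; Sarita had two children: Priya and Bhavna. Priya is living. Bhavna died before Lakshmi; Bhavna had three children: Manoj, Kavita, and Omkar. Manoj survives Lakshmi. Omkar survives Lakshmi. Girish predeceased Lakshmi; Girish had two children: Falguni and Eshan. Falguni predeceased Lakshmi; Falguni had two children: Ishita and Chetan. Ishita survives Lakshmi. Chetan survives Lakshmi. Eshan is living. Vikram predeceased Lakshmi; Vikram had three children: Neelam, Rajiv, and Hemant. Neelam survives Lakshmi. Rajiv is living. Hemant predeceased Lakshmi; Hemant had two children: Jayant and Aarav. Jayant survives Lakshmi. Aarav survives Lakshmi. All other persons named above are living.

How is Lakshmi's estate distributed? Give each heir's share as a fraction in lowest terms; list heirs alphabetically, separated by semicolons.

Deepa, as surviving spouse, takes 2/5.
The remaining 3/5 passes to Lakshmi's descendants per stirpes.
The 3/5 is divided into 3 equal shares of 1/5 among Sarita, Girish, Vikram.
Sarita predeceased; the 1/5 allotted to Sarita's branch passes to Sarita's issue by representation.
The 1/5 is divided into 2 equal shares of 1/10 among Priya, Bhavna.
Priya is living and takes 1/10.
Bhavna predeceased; the 1/10 allotted to Bhavna's branch passes to Bhavna's issue by representation.
The 1/10 is divided into 3 equal shares of 1/30 among Manoj, Kavita, Omkar.
Manoj is living and takes 1/30.
Kavita is living and takes 1/30.
Omkar is living and takes 1/30.
Girish predeceased; the 1/5 allotted to Girish's branch passes to Girish's issue by representation.
The 1/5 is divided into 2 equal shares of 1/10 among Falguni, Eshan.
Falguni predeceased; the 1/10 allotted to Falguni's branch passes to Falguni's issue by representation.
The 1/10 is divided into 2 equal shares of 1/20 among Ishita, Chetan.
Ishita is living and takes 1/20.
Chetan is living and takes 1/20.
Eshan is living and takes 1/10.
Vikram predeceased; the 1/5 allotted to Vikram's branch passes to Vikram's issue by representation.
The 1/5 is divided into 3 equal shares of 1/15 among Neelam, Rajiv, Hemant.
Neelam is living and takes 1/15.
Rajiv is living and takes 1/15.
Hemant predeceased; the 1/15 allotted to Hemant's branch passes to Hemant's issue by representation.
The 1/15 is divided into 2 equal shares of 1/30 among Jayant, Aarav.
Jayant is living and takes 1/30.
Aarav is living and takes 1/30.

Aarav 1/30; Chetan 1/20; Deepa 2/5; Eshan 1/10; Ishita 1/20; Jayant 1/30; Kavita 1/30; Manoj 1/30; Neelam 1/15; Omkar 1/30; Priya 1/10; Rajiv 1/15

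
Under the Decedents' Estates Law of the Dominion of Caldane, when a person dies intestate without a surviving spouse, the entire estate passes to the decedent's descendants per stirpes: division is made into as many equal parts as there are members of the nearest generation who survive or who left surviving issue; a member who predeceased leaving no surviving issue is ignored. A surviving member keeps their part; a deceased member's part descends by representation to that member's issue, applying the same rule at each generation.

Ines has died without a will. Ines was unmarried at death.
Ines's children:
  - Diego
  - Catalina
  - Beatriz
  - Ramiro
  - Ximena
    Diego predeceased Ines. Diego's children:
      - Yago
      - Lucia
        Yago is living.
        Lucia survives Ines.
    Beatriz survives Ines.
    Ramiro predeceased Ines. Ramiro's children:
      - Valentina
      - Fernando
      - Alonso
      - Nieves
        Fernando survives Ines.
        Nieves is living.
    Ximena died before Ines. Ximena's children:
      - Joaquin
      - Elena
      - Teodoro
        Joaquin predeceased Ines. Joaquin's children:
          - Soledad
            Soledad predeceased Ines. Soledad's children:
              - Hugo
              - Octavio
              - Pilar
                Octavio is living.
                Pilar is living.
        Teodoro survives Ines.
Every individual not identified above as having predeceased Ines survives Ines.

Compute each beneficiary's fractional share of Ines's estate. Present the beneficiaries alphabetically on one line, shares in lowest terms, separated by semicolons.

There is no surviving spouse, so the entire estate passes to Ines's descendants per stirpes.
The estate is divided into 5 equal shares of 1/5 among Diego, Catalina, Beatriz, Ramiro, Ximena.
Diego predeceased; the 1/5 allotted to Diego's branch passes to Diego's issue by representation.
The 1/5 is divided into 2 equal shares of 1/10 among Yago, Lucia.
Yago is living and takes 1/10.
Lucia is living and takes 1/10.
Catalina is living and takes 1/5.
Beatriz is living and takes 1/5.
Ramiro predeceased; the 1/5 allotted to Ramiro's branch passes to Ramiro's issue by representation.
The 1/5 is divided into 4 equal shares of 1/20 among Valentina, Fernando, Alonso, Nieves.
Valentina is living and takes 1/20.
Fernando is living and takes 1/20.
Alonso is living and takes 1/20.
Nieves is living and takes 1/20.
Ximena predeceased; the 1/5 allotted to Ximena's branch passes to Ximena's issue by representation.
The 1/5 is divided into 3 equal shares of 1/15 among Joaquin, Elena, Teodoro.
Joaquin predeceased; the 1/15 allotted to Joaquin's branch passes to Joaquin's issue by representation.
Soledad's line is the sole branch at this level, so the full 1/15 passes to Soledad's issue by representation.
The 1/15 is divided into 3 equal shares of 1/45 among Hugo, Octavio, Pilar.
Hugo is living and takes 1/45.
Octavio is living and takes 1/45.
Pilar is living and takes 1/45.
Elena is living and takes 1/15.
Teodoro is living and takes 1/15.

Alonso 1/20; Beatriz 1/5; Catalina 1/5; Elena 1/15; Fernando 1/20; Hugo 1/45; Lucia 1/10; Nieves 1/20; Octavio 1/45; Pilar 1/45; Teodoro 1/15; Valentina 1/20; Yago 1/10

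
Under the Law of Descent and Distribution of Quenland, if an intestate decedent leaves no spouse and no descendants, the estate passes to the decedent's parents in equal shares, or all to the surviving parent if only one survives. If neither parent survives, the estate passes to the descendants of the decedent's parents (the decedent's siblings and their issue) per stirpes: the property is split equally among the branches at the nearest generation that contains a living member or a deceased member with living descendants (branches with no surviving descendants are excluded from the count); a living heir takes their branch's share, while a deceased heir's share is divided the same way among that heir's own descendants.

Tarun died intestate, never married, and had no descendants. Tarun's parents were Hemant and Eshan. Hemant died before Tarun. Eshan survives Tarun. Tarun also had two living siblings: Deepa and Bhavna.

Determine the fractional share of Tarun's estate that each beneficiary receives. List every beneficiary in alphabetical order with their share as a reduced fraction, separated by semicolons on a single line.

Only one parent, Eshan, survives, so Eshan takes the entire estate. The siblings take nothing because a surviving parent has priority.

Eshan 1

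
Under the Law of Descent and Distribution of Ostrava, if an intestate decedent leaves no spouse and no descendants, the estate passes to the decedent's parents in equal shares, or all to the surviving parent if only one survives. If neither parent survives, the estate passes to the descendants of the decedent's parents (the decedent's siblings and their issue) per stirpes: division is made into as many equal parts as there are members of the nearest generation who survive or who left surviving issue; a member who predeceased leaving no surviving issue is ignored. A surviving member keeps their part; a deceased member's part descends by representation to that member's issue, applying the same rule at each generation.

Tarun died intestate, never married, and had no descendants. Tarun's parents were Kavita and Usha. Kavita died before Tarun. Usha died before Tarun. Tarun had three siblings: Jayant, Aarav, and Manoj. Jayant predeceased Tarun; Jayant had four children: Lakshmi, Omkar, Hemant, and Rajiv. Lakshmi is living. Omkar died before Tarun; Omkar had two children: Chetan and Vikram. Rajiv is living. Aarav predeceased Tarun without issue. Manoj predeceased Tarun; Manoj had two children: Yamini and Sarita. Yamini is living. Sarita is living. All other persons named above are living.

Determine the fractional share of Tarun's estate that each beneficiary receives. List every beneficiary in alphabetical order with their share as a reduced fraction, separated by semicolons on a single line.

Chetan 1/16; Hemant 1/8; Lakshmi 1/8; Rajiv 1/8; Sarita 1/4; Vikram 1/16; Yamini 1/4

Neither parent survives and there are no descendants, so the estate passes to Tarun's siblings and their issue per stirpes.
Aarav left no surviving issue, so that branch lapses and is disregarded.
The estate is divided into 2 equal shares of 1/2 among Jayant, Manoj.
Jayant predeceased; the 1/2 allotted to Jayant's branch passes to Jayant's issue by representation.
The 1/2 is divided into 4 equal shares of 1/8 among Lakshmi, Omkar, Hemant, Rajiv.
Lakshmi is living and takes 1/8.
Omkar predeceased; the 1/8 allotted to Omkar's branch passes to Omkar's issue by representation.
The 1/8 is divided into 2 equal shares of 1/16 among Chetan, Vikram.
Chetan is living and takes 1/16.
Vikram is living and takes 1/16.
Hemant is living and takes 1/8.
Rajiv is living and takes 1/8.
Manoj predeceased; the 1/2 allotted to Manoj's branch passes to Manoj's issue by representation.
The 1/2 is divided into 2 equal shares of 1/4 among Yamini, Sarita.
Yamini is living and takes 1/4.
Sarita is living and takes 1/4.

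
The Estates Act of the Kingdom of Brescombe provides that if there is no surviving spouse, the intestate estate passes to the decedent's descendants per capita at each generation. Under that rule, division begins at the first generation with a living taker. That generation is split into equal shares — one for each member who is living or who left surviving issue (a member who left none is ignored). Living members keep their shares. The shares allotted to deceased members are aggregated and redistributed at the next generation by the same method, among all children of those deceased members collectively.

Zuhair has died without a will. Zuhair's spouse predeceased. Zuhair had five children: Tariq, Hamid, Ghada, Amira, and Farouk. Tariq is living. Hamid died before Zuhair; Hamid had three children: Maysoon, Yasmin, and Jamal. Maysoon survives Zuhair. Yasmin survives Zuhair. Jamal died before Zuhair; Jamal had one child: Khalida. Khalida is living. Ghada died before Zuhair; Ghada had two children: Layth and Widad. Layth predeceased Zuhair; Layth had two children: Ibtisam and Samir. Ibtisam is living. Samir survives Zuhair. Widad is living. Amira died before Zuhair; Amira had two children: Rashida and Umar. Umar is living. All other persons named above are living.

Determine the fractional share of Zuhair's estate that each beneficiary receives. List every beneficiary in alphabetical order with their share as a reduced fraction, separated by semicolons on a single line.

There is no surviving spouse, so the entire estate passes to Zuhair's descendants per capita at each generation.
At generation 1 (Tariq, Hamid, Ghada, Amira, Farouk) there are 5 shares of (1)/5 = 1/5 each.
Living: Tariq and Farouk — each takes 1/5.
Deceased: Hamid, Ghada, and Amira. Their combined 3/5 is pooled and carried to generation 2.
At generation 2 (Maysoon, Yasmin, Jamal, Layth, Widad, Rashida, Umar) there are 7 shares of (3/5)/7 = 3/35 each.
Living: Maysoon, Yasmin, Widad, Rashida, and Umar — each takes 3/35.
Deceased: Jamal and Layth. Their combined 6/35 is pooled and carried to generation 3.
At generation 3 (Khalida, Ibtisam, Samir) there are 3 shares of (6/35)/3 = 2/35 each.
Living: Khalida, Ibtisam, and Samir — each takes 2/35.

Farouk 1/5; Ibtisam 2/35; Khalida 2/35; Maysoon 3/35; Rashida 3/35; Samir 2/35; Tariq 1/5; Umar 3/35; Widad 3/35; Yasmin 3/35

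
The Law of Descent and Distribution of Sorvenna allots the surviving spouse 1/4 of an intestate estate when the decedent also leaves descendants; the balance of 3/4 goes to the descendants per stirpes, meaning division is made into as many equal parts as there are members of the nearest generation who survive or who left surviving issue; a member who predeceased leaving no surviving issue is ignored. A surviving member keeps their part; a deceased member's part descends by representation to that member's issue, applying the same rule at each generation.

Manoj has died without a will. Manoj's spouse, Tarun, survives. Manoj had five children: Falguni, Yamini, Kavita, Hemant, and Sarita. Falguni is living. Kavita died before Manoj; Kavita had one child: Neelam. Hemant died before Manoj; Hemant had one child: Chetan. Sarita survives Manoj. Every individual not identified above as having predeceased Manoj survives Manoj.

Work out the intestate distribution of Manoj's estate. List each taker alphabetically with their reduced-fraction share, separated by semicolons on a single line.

Tarun, as surviving spouse, takes 1/4.
The remaining 3/4 passes to Manoj's descendants per stirpes.
The 3/4 is divided into 5 equal shares of 3/20 among Falguni, Yamini, Kavita, Hemant, Sarita.
Falguni is living and takes 3/20.
Yamini is living and takes 3/20.
Kavita predeceased; the 3/20 allotted to Kavita's branch passes to Kavita's issue by representation.
Neelam is the sole taker at this level and receives the full 3/20.
Hemant predeceased; the 3/20 allotted to Hemant's branch passes to Hemant's issue by representation.
Chetan is the sole taker at this level and receives the full 3/20.
Sarita is living and takes 3/20.

Chetan 3/20; Falguni 3/20; Neelam 3/20; Sarita 3/20; Tarun 1/4; Yamini 3/20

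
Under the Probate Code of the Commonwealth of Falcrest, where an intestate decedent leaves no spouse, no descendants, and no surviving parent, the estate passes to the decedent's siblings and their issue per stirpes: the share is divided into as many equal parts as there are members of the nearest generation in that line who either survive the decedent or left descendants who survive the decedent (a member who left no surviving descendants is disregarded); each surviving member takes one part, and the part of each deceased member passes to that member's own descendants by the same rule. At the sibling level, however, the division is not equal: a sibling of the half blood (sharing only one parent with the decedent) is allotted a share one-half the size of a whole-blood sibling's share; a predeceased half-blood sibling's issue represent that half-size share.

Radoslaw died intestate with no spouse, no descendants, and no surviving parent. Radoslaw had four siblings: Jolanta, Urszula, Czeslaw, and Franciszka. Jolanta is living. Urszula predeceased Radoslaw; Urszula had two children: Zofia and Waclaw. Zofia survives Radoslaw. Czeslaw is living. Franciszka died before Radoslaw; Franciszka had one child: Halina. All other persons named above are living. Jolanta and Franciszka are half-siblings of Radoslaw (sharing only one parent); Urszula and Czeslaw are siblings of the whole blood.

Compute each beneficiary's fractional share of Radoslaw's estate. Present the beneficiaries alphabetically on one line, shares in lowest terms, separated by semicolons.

No spouse, descendants, or parent survives, so the estate passes to Radoslaw's siblings per stirpes.
Half-blood siblings count for one-half the weight of whole-blood siblings at the initial division.
Dividing 1 in proportion to weights (total weight 3): Jolanta (weight 1/2) → 1/6; Urszula (weight 1) → 1/3; Czeslaw (weight 1) → 1/3; Franciszka (weight 1/2) → 1/6.
Jolanta is living and takes 1/6.
Urszula predeceased; the 1/3 allotted to Urszula's branch passes to Urszula's issue by representation.
The 1/3 is divided into 2 equal shares of 1/6 among Zofia, Waclaw.
Zofia is living and takes 1/6.
Waclaw is living and takes 1/6.
Czeslaw is living and takes 1/3.
Franciszka predeceased; the 1/6 allotted to Franciszka's branch passes to Franciszka's issue by representation.
Halina is the sole taker at this level and receives the full 1/6.

Czeslaw 1/3; Halina 1/6; Jolanta 1/6; Waclaw 1/6; Zofia 1/6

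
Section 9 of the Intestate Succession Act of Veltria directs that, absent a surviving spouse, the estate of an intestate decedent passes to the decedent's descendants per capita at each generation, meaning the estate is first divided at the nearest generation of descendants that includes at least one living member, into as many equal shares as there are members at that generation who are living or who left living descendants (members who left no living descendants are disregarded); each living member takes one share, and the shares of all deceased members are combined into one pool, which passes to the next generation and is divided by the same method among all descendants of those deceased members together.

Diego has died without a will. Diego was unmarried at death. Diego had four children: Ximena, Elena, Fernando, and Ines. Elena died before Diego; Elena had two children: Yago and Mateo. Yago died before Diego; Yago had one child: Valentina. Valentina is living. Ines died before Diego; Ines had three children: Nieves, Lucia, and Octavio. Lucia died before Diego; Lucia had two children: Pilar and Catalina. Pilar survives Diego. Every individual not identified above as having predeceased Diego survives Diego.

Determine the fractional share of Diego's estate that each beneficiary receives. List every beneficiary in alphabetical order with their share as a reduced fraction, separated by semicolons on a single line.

Catalina 1/15; Fernando 1/4; Mateo 1/10; Nieves 1/10; Octavio 1/10; Pilar 1/15; Valentina 1/15; Ximena 1/4

There is no surviving spouse, so the entire estate passes to Diego's descendants per capita at each generation.
At generation 1 (Ximena, Elena, Fernando, Ines) there are 4 shares of (1)/4 = 1/4 each.
Living: Ximena and Fernando — each takes 1/4.
Deceased: Elena and Ines. Their combined 1/2 is pooled and carried to generation 2.
At generation 2 (Yago, Mateo, Nieves, Lucia, Octavio) there are 5 shares of (1/2)/5 = 1/10 each.
Living: Mateo, Nieves, and Octavio — each takes 1/10.
Deceased: Yago and Lucia. Their combined 1/5 is pooled and carried to generation 3.
At generation 3 (Valentina, Pilar, Catalina) there are 3 shares of (1/5)/3 = 1/15 each.
Living: Valentina, Pilar, and Catalina — each takes 1/15.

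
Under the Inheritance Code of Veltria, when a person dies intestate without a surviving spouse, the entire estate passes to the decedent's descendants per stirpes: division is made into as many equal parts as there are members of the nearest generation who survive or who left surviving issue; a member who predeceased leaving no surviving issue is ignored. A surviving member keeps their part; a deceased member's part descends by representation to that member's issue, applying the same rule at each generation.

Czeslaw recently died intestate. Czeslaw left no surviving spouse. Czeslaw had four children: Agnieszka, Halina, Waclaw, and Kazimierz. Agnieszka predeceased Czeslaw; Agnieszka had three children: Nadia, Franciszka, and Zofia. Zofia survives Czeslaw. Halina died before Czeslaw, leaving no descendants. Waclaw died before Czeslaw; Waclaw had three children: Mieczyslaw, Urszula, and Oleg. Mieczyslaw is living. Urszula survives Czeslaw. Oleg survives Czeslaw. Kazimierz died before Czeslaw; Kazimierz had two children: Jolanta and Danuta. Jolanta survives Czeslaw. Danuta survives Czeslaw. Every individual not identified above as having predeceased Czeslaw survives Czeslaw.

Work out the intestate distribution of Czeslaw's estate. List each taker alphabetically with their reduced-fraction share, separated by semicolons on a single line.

There is no surviving spouse, so the entire estate passes to Czeslaw's descendants per stirpes.
Halina left no surviving issue, so that branch lapses and is disregarded.
The estate is divided into 3 equal shares of 1/3 among Agnieszka, Waclaw, Kazimierz.
Agnieszka predeceased; the 1/3 allotted to Agnieszka's branch passes to Agnieszka's issue by representation.
The 1/3 is divided into 3 equal shares of 1/9 among Nadia, Franciszka, Zofia.
Nadia is living and takes 1/9.
Franciszka is living and takes 1/9.
Zofia is living and takes 1/9.
Waclaw predeceased; the 1/3 allotted to Waclaw's branch passes to Waclaw's issue by representation.
The 1/3 is divided into 3 equal shares of 1/9 among Mieczyslaw, Urszula, Oleg.
Mieczyslaw is living and takes 1/9.
Urszula is living and takes 1/9.
Oleg is living and takes 1/9.
Kazimierz predeceased; the 1/3 allotted to Kazimierz's branch passes to Kazimierz's issue by representation.
The 1/3 is divided into 2 equal shares of 1/6 among Jolanta, Danuta.
Jolanta is living and takes 1/6.
Danuta is living and takes 1/6.

Danuta 1/6; Franciszka 1/9; Jolanta 1/6; Mieczyslaw 1/9; Nadia 1/9; Oleg 1/9; Urszula 1/9; Zofia 1/9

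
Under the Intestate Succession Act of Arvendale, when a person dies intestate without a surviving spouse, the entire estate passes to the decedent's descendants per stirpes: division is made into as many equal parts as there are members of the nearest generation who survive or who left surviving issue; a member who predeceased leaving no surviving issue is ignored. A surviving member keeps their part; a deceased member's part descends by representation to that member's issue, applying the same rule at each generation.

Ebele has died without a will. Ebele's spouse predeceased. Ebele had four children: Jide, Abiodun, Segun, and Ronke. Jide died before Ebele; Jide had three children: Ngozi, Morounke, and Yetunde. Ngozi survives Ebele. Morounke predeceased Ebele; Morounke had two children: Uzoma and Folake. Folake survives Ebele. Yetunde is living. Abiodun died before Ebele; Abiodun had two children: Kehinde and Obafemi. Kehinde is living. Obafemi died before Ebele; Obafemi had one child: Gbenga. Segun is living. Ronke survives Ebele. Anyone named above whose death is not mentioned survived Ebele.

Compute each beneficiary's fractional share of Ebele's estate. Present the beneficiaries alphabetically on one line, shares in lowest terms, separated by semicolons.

There is no surviving spouse, so the entire estate passes to Ebele's descendants per stirpes.
The estate is divided into 4 equal shares of 1/4 among Jide, Abiodun, Segun, Ronke.
Jide predeceased; the 1/4 allotted to Jide's branch passes to Jide's issue by representation.
The 1/4 is divided into 3 equal shares of 1/12 among Ngozi, Morounke, Yetunde.
Ngozi is living and takes 1/12.
Morounke predeceased; the 1/12 allotted to Morounke's branch passes to Morounke's issue by representation.
The 1/12 is divided into 2 equal shares of 1/24 among Uzoma, Folake.
Uzoma is living and takes 1/24.
Folake is living and takes 1/24.
Yetunde is living and takes 1/12.
Abiodun predeceased; the 1/4 allotted to Abiodun's branch passes to Abiodun's issue by representation.
The 1/4 is divided into 2 equal shares of 1/8 among Kehinde, Obafemi.
Kehinde is living and takes 1/8.
Obafemi predeceased; the 1/8 allotted to Obafemi's branch passes to Obafemi's issue by representation.
Gbenga is the sole taker at this level and receives the full 1/8.
Segun is living and takes 1/4.
Ronke is living and takes 1/4.

Folake 1/24; Gbenga 1/8; Kehinde 1/8; Ngozi 1/12; Ronke 1/4; Segun 1/4; Uzoma 1/24; Yetunde 1/12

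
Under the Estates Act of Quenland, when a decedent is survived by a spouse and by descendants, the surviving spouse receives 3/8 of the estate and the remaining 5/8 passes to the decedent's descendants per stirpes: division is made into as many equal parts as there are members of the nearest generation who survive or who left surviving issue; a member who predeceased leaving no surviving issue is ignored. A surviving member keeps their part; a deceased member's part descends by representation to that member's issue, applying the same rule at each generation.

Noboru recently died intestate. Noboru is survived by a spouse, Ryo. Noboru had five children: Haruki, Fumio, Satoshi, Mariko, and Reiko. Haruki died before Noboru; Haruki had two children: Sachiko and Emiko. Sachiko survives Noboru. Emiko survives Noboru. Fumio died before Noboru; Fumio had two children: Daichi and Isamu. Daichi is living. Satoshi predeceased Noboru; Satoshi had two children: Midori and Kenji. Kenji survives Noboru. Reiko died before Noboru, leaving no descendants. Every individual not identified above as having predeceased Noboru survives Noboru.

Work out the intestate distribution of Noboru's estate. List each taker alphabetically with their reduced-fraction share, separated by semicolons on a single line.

Daichi 5/64; Emiko 5/64; Isamu 5/64; Kenji 5/64; Mariko 5/32; Midori 5/64; Ryo 3/8; Sachiko 5/64

Ryo, as surviving spouse, takes 3/8.
The remaining 5/8 passes to Noboru's descendants per stirpes.
Reiko left no surviving issue, so that branch lapses and is disregarded.
The 5/8 is divided into 4 equal shares of 5/32 among Haruki, Fumio, Satoshi, Mariko.
Haruki predeceased; the 5/32 allotted to Haruki's branch passes to Haruki's issue by representation.
The 5/32 is divided into 2 equal shares of 5/64 among Sachiko, Emiko.
Sachiko is living and takes 5/64.
Emiko is living and takes 5/64.
Fumio predeceased; the 5/32 allotted to Fumio's branch passes to Fumio's issue by representation.
The 5/32 is divided into 2 equal shares of 5/64 among Daichi, Isamu.
Daichi is living and takes 5/64.
Isamu is living and takes 5/64.
Satoshi predeceased; the 5/32 allotted to Satoshi's branch passes to Satoshi's issue by representation.
The 5/32 is divided into 2 equal shares of 5/64 among Midori, Kenji.
Midori is living and takes 5/64.
Kenji is living and takes 5/64.
Mariko is living and takes 5/32.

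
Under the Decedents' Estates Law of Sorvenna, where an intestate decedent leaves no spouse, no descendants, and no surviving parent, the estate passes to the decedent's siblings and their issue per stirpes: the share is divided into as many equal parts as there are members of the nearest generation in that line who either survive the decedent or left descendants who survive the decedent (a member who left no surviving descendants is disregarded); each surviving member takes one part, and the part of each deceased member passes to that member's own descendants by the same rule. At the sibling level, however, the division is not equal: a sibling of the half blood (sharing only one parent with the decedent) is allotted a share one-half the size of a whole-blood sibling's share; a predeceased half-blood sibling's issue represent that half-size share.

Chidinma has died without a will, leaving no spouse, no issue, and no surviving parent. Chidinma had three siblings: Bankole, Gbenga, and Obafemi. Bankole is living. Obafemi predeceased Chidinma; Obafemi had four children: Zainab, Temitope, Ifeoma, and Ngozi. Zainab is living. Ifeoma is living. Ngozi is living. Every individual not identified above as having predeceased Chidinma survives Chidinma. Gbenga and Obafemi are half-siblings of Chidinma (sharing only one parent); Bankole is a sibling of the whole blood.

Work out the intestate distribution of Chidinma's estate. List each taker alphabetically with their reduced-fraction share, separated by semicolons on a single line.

No spouse, descendants, or parent survives, so the estate passes to Chidinma's siblings per stirpes.
Half-blood siblings count for one-half the weight of whole-blood siblings at the initial division.
Dividing 1 in proportion to weights (total weight 2): Bankole (weight 1) → 1/2; Gbenga (weight 1/2) → 1/4; Obafemi (weight 1/2) → 1/4.
Bankole is living and takes 1/2.
Gbenga is living and takes 1/4.
Obafemi predeceased; the 1/4 allotted to Obafemi's branch passes to Obafemi's issue by representation.
The 1/4 is divided into 4 equal shares of 1/16 among Zainab, Temitope, Ifeoma, Ngozi.
Zainab is living and takes 1/16.
Temitope is living and takes 1/16.
Ifeoma is living and takes 1/16.
Ngozi is living and takes 1/16.

Bankole 1/2; Gbenga 1/4; Ifeoma 1/16; Ngozi 1/16; Temitope 1/16; Zainab 1/16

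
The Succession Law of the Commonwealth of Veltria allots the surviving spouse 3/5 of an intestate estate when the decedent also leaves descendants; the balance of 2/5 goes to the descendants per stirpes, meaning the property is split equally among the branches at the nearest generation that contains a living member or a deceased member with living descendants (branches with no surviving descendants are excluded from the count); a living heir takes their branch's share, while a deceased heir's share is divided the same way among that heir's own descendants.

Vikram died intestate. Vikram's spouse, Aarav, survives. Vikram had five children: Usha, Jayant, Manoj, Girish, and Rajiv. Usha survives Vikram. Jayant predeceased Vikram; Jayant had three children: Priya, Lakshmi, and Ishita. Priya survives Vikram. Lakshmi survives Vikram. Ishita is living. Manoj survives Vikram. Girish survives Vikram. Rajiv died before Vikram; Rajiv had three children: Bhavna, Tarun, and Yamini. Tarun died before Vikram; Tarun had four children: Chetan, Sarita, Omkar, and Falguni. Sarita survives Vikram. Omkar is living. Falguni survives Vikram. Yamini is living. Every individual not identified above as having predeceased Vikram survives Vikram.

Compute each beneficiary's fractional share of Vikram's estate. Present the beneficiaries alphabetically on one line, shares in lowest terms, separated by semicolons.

Aarav 3/5; Bhavna 2/75; Chetan 1/150; Falguni 1/150; Girish 2/25; Ishita 2/75; Lakshmi 2/75; Manoj 2/25; Omkar 1/150; Priya 2/75; Sarita 1/150; Usha 2/25; Yamini 2/75

Aarav, as surviving spouse, takes 3/5.
The remaining 2/5 passes to Vikram's descendants per stirpes.
The 2/5 is divided into 5 equal shares of 2/25 among Usha, Jayant, Manoj, Girish, Rajiv.
Usha is living and takes 2/25.
Jayant predeceased; the 2/25 allotted to Jayant's branch passes to Jayant's issue by representation.
The 2/25 is divided into 3 equal shares of 2/75 among Priya, Lakshmi, Ishita.
Priya is living and takes 2/75.
Lakshmi is living and takes 2/75.
Ishita is living and takes 2/75.
Manoj is living and takes 2/25.
Girish is living and takes 2/25.
Rajiv predeceased; the 2/25 allotted to Rajiv's branch passes to Rajiv's issue by representation.
The 2/25 is divided into 3 equal shares of 2/75 among Bhavna, Tarun, Yamini.
Bhavna is living and takes 2/75.
Tarun predeceased; the 2/75 allotted to Tarun's branch passes to Tarun's issue by representation.
The 2/75 is divided into 4 equal shares of 1/150 among Chetan, Sarita, Omkar, Falguni.
Chetan is living and takes 1/150.
Sarita is living and takes 1/150.
Omkar is living and takes 1/150.
Falguni is living and takes 1/150.
Yamini is living and takes 2/75.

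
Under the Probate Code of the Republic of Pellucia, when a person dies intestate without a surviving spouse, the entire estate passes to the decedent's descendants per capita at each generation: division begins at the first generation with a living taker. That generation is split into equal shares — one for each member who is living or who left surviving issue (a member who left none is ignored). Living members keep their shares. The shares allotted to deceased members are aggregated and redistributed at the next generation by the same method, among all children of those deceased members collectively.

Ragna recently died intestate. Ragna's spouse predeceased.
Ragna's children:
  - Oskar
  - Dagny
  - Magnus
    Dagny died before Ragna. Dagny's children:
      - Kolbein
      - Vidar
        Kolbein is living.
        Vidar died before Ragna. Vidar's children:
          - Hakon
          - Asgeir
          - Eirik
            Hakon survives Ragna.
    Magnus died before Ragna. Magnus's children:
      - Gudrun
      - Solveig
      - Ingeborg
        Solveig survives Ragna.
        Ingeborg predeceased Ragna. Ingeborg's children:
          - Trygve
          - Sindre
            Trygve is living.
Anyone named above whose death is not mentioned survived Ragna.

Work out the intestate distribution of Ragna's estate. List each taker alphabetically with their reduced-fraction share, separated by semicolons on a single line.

There is no surviving spouse, so the entire estate passes to Ragna's descendants per capita at each generation.
At generation 1 (Oskar, Dagny, Magnus) there are 3 shares of (1)/3 = 1/3 each.
Living: Oskar — each takes 1/3.
Deceased: Dagny and Magnus. Their combined 2/3 is pooled and carried to generation 2.
At generation 2 (Kolbein, Vidar, Gudrun, Solveig, Ingeborg) there are 5 shares of (2/3)/5 = 2/15 each.
Living: Kolbein, Gudrun, and Solveig — each takes 2/15.
Deceased: Vidar and Ingeborg. Their combined 4/15 is pooled and carried to generation 3.
At generation 3 (Hakon, Asgeir, Eirik, Trygve, Sindre) there are 5 shares of (4/15)/5 = 4/75 each.
Living: Hakon, Asgeir, Eirik, Trygve, and Sindre — each takes 4/75.

Asgeir 4/75; Eirik 4/75; Gudrun 2/15; Hakon 4/75; Kolbein 2/15; Oskar 1/3; Sindre 4/75; Solveig 2/15; Trygve 4/75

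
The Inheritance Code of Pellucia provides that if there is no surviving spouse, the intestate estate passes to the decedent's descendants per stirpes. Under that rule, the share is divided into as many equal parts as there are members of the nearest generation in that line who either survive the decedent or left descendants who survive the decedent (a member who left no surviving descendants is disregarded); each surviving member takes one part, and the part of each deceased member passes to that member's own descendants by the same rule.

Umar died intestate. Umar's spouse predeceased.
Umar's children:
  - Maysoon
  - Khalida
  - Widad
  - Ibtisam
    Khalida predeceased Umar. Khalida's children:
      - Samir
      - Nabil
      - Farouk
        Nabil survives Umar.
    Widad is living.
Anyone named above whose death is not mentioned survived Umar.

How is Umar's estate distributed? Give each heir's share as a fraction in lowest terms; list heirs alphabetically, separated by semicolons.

Farouk 1/12; Ibtisam 1/4; Maysoon 1/4; Nabil 1/12; Samir 1/12; Widad 1/4

There is no surviving spouse, so the entire estate passes to Umar's descendants per stirpes.
The estate is divided into 4 equal shares of 1/4 among Maysoon, Khalida, Widad, Ibtisam.
Maysoon is living and takes 1/4.
Khalida predeceased; the 1/4 allotted to Khalida's branch passes to Khalida's issue by representation.
The 1/4 is divided into 3 equal shares of 1/12 among Samir, Nabil, Farouk.
Samir is living and takes 1/12.
Nabil is living and takes 1/12.
Farouk is living and takes 1/12.
Widad is living and takes 1/4.
Ibtisam is living and takes 1/4.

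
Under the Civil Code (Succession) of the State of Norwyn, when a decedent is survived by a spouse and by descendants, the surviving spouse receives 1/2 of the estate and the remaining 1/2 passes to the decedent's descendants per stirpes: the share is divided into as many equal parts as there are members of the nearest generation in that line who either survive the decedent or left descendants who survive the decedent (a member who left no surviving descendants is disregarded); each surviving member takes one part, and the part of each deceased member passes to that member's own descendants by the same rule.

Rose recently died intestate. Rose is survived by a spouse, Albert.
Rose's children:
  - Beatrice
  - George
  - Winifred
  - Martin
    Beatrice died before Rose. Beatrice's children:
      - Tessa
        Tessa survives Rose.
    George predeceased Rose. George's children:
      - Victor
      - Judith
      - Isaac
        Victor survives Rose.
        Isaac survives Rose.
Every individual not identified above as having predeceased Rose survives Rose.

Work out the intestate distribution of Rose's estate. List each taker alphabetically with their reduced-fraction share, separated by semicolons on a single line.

Albert 1/2; Isaac 1/24; Judith 1/24; Martin 1/8; Tessa 1/8; Victor 1/24; Winifred 1/8

Albert, as surviving spouse, takes 1/2.
The remaining 1/2 passes to Rose's descendants per stirpes.
The 1/2 is divided into 4 equal shares of 1/8 among Beatrice, George, Winifred, Martin.
Beatrice predeceased; the 1/8 allotted to Beatrice's branch passes to Beatrice's issue by representation.
Tessa is the sole taker at this level and receives the full 1/8.
George predeceased; the 1/8 allotted to George's branch passes to George's issue by representation.
The 1/8 is divided into 3 equal shares of 1/24 among Victor, Judith, Isaac.
Victor is living and takes 1/24.
Judith is living and takes 1/24.
Isaac is living and takes 1/24.
Winifred is living and takes 1/8.
Martin is living and takes 1/8.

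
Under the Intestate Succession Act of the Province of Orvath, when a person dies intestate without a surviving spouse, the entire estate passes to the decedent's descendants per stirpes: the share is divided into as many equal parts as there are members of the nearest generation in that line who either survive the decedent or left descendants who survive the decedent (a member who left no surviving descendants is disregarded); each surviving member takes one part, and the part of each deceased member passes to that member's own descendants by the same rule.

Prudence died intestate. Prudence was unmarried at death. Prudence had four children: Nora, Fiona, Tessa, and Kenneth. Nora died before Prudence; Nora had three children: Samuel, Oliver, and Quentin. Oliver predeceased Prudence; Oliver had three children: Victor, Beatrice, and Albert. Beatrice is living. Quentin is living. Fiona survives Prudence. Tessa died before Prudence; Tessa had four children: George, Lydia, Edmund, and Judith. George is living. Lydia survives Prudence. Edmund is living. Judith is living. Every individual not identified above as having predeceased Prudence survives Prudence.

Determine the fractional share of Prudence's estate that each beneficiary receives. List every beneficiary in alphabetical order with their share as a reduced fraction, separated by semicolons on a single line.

Albert 1/36; Beatrice 1/36; Edmund 1/16; Fiona 1/4; George 1/16; Judith 1/16; Kenneth 1/4; Lydia 1/16; Quentin 1/12; Samuel 1/12; Victor 1/36

There is no surviving spouse, so the entire estate passes to Prudence's descendants per stirpes.
The estate is divided into 4 equal shares of 1/4 among Nora, Fiona, Tessa, Kenneth.
Nora predeceased; the 1/4 allotted to Nora's branch passes to Nora's issue by representation.
The 1/4 is divided into 3 equal shares of 1/12 among Samuel, Oliver, Quentin.
Samuel is living and takes 1/12.
Oliver predeceased; the 1/12 allotted to Oliver's branch passes to Oliver's issue by representation.
The 1/12 is divided into 3 equal shares of 1/36 among Victor, Beatrice, Albert.
Victor is living and takes 1/36.
Beatrice is living and takes 1/36.
Albert is living and takes 1/36.
Quentin is living and takes 1/12.
Fiona is living and takes 1/4.
Tessa predeceased; the 1/4 allotted to Tessa's branch passes to Tessa's issue by representation.
The 1/4 is divided into 4 equal shares of 1/16 among George, Lydia, Edmund, Judith.
George is living and takes 1/16.
Lydia is living and takes 1/16.
Edmund is living and takes 1/16.
Judith is living and takes 1/16.
Kenneth is living and takes 1/4.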